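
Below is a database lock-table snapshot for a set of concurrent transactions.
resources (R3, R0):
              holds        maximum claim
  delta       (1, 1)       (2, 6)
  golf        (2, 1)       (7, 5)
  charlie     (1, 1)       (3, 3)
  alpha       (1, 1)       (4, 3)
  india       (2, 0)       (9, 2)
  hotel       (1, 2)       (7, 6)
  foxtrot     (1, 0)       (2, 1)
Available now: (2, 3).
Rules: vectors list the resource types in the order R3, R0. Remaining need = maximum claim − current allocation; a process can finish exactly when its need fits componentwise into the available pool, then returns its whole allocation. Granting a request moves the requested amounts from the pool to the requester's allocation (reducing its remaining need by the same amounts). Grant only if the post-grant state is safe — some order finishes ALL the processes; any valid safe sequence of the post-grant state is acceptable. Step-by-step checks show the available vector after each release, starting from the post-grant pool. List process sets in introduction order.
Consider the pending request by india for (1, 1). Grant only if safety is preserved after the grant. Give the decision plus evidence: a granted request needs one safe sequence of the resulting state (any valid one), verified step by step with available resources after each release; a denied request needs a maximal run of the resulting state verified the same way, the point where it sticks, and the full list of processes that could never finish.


DENY. Granting would leave the state unsafe.
Key observation: after foxtrot, charlie, alpha the pool peaks at (4, 4), and each blocked process is short somewhere: delta on R0; golf on R3; india on R3; hotel on R3.
On the post-grant state, foxtrot, charlie, alpha is a maximal run — nothing extends it. Verifying each step:
  pool = (1, 2)
  run foxtrot (needs (1, 1), free (1, 2)); after release of (1, 0) the pool is (2, 2)
  run charlie (needs (2, 2), free (2, 2)); after release of (1, 1) the pool is (3, 3)
  run alpha (needs (3, 2), free (3, 3)); after release of (1, 1) the pool is (4, 4)
  delta cannot run: need (1, 5) vs free (4, 4) (insufficient R0)
  golf cannot run: need (5, 4) vs free (4, 4) (insufficient R3)
  india cannot run: need (6, 1) vs free (4, 4) (insufficient R3)
  hotel cannot run: need (6, 4) vs free (4, 4) (insufficient R3)
Post-grant, the permanently blocked set is delta, golf, india and hotel.


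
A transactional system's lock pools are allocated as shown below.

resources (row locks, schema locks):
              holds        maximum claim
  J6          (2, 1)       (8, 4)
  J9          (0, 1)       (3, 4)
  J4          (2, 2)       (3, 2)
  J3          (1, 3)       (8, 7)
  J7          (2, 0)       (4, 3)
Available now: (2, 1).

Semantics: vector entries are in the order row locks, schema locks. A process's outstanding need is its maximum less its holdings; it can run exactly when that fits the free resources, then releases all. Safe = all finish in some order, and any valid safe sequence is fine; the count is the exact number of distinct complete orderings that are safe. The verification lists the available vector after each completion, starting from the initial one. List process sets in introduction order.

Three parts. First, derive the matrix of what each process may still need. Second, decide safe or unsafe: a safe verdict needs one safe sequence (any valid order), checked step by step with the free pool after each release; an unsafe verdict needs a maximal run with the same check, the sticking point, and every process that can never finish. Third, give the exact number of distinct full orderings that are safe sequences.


(1) Need matrix, components ordered row locks, schema locks:
  J6: (6, 3)
  J9: (3, 3)
  J4: (1, 0)
  J3: (7, 4)
  J7: (2, 3)
(2) SAFE. One safe sequence: J4, J9, J7, J6, J3.
Key observation: the first exact fit in this order is J9 — it needs (3, 3) with (4, 3) free, meeting a requested resource to the last unit.
Walking it through:
  pool = (2, 1)
  run J4 (needs (1, 0), free (2, 1)); after release of (2, 2) the pool is (4, 3)
  run J9 (needs (3, 3), free (4, 3)); after release of (0, 1) the pool is (4, 4)
  run J7 (needs (2, 3), free (4, 4)); after release of (2, 0) the pool is (6, 4)
  run J6 (needs (6, 3), free (6, 4)); after release of (2, 1) the pool is (8, 5)
  run J3 (needs (7, 4), free (8, 5)); after release of (1, 3) the pool is (9, 8)
(3) Precisely 4 of the possible complete orderings are safe sequences.


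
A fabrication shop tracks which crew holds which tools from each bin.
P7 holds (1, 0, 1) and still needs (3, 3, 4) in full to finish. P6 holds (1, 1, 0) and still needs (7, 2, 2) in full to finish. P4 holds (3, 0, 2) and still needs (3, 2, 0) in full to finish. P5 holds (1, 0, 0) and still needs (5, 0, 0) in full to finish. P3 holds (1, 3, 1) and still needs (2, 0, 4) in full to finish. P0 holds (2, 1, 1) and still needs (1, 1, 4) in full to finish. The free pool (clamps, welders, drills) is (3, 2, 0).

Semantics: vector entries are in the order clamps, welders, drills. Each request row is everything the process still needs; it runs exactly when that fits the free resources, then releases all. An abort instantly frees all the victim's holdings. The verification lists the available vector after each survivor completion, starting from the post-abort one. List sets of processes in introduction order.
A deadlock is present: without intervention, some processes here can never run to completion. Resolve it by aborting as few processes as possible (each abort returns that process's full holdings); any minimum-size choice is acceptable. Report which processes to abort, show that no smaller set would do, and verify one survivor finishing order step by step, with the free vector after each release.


Minimum abort set: P7 and P3.
Key observation: aborting P7 and P3 returns (2, 3, 2), and P0 — hopeless before — runs at step 3 with the returned capacity in the pool.
No one abort is enough; case by case: P7 alone leaves P3 blocked (short on drills); P6 alone leaves P7 blocked (short on drills); P4 alone leaves P7 blocked (short on drills); P5 alone leaves P7 blocked (short on drills); P3 alone leaves P7 blocked (short on drills); P0 alone leaves P7 blocked (short on drills).
Survivors finish in the order: P5, P4, P0, P6. Verifying each step (pool after the aborts first):
  pool = (5, 5, 2)
  P5: need (5, 0, 0) fits (5, 5, 2); releases (1, 0, 0), pool now (6, 5, 2)
  P4: need (3, 2, 0) fits (6, 5, 2); releases (3, 0, 2), pool now (9, 5, 4)
  P0: need (1, 1, 4) fits (9, 5, 4); releases (2, 1, 1), pool now (11, 6, 5)
  P6: need (7, 2, 2) fits (11, 6, 5); releases (1, 1, 0), pool now (12, 7, 5)


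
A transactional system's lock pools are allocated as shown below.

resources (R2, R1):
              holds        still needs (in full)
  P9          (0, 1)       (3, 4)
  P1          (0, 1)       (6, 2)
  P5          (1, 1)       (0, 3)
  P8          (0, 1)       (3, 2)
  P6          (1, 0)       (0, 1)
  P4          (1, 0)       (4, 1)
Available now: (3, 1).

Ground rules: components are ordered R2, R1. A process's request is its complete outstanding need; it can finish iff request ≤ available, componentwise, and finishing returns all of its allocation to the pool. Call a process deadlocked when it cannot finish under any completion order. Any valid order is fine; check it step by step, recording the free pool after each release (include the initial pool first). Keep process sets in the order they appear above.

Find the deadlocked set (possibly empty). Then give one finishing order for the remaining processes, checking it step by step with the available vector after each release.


Deadlocked: P9, P1, P5 and P8.
Key observation: once P6, P4 finish, the pool peaks at (5, 1) — and every remaining process still needs more R1 than that.
One completion order for the rest: P6, P4. Check, step by step:
  pool = (3, 1)
  P6 needs (0, 1) <= (3, 1) -> finishes; pool += (1, 0) = (4, 1)
  P4 needs (4, 1) <= (4, 1) -> finishes; pool += (1, 0) = (5, 1)
None of the blocked processes ever fits:
  P9 still needs (3, 4) but only (5, 1) is free — short on R1
  P1 still needs (6, 2) but only (5, 1) is free — short on R2 and R1
  P5 still needs (0, 3) but only (5, 1) is free — short on R1
  P8 still needs (3, 2) but only (5, 1) is free — short on R1


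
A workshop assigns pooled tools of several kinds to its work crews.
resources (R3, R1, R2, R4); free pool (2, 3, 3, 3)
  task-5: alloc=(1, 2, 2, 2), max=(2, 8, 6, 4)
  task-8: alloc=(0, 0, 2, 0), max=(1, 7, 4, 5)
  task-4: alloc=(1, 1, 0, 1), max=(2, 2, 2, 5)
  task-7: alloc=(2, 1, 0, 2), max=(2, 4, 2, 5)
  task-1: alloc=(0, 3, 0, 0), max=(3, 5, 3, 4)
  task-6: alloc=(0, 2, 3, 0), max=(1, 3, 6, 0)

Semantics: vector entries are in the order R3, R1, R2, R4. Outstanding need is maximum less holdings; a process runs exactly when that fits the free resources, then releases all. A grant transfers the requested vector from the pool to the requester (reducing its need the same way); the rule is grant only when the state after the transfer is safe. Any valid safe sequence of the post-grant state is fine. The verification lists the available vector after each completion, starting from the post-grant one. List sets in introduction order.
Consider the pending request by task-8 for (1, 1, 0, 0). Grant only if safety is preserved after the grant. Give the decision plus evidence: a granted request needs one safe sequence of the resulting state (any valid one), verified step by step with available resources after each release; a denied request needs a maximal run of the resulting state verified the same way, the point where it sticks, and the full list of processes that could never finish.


GRANT. The post-grant state is safe; one safe sequence: task-6, task-7, task-4, task-1, task-8, task-5.
Key observation: with (1, 2, 3, 3) left after the transfer, task-6 can run at once — the state stays safe.
Step-by-step check of the post-grant state:
  pool = (1, 2, 3, 3)
  task-6: need (1, 1, 3, 0) fits (1, 2, 3, 3); releases (0, 2, 3, 0), pool now (1, 4, 6, 3)
  task-7: need (0, 3, 2, 3) fits (1, 4, 6, 3); releases (2, 1, 0, 2), pool now (3, 5, 6, 5)
  task-4: need (1, 1, 2, 4) fits (3, 5, 6, 5); releases (1, 1, 0, 1), pool now (4, 6, 6, 6)
  task-1: need (3, 2, 3, 4) fits (4, 6, 6, 6); releases (0, 3, 0, 0), pool now (4, 9, 6, 6)
  task-8: need (0, 6, 2, 5) fits (4, 9, 6, 6); releases (1, 1, 2, 0), pool now (5, 10, 8, 6)
  task-5: need (1, 6, 4, 2) fits (5, 10, 8, 6); releases (1, 2, 2, 2), pool now (6, 12, 10, 8)


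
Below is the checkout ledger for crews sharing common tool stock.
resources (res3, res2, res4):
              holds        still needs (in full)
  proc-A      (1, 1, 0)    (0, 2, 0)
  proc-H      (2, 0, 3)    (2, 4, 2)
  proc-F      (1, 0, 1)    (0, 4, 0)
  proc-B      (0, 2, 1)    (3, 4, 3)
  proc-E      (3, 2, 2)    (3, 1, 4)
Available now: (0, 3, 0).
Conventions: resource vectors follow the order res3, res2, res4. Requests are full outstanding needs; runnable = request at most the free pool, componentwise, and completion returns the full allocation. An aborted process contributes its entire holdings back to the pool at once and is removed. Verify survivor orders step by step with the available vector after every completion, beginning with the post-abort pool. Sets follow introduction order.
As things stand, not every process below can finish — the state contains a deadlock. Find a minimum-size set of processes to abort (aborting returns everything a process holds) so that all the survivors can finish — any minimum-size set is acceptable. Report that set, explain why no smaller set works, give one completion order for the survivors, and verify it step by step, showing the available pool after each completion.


The answer: abort proc-B.
Key observation: before aborting proc-B, proc-H was permanently blocked — no order could ever run it; afterwards it completes at step 3.
No smaller set exists: with zero aborts the deadlock remains.
Survivors finish in the order: proc-A, proc-F, proc-H, proc-E. Walking it through (pool after the aborts first):
  pool = (0, 5, 1)
  proc-A: need (0, 2, 0) fits (0, 5, 1); releases (1, 1, 0), pool now (1, 6, 1)
  proc-F: need (0, 4, 0) fits (1, 6, 1); releases (1, 0, 1), pool now (2, 6, 2)
  proc-H: need (2, 4, 2) fits (2, 6, 2); releases (2, 0, 3), pool now (4, 6, 5)
  proc-E: need (3, 1, 4) fits (4, 6, 5); releases (3, 2, 2), pool now (7, 8, 7)


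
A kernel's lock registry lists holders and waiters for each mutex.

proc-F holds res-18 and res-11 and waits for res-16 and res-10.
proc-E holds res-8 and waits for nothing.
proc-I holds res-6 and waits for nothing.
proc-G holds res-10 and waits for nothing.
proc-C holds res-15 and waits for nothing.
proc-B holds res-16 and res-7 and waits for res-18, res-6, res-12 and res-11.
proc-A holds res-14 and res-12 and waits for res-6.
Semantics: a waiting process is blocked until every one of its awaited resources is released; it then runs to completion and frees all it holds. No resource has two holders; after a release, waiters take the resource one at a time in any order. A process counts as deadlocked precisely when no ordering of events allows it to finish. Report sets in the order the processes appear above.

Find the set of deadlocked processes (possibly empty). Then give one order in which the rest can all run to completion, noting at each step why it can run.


The deadlocked set is proc-F and proc-B.
Key observation: nobody on the ring proc-F -> proc-B -> proc-F can start until another member finishes, which never happens; no other process is dragged down with it.
A valid finishing order for the others: proc-E, proc-I, proc-A, proc-G, proc-C.
Check, step by step:
  run proc-E (it waits on nothing); releases res-8
  run proc-I (it waits on nothing); releases res-6
  proc-A waits on res-6 — all released -> runs and releases res-14 and res-12
  run proc-G (it waits on nothing); releases res-10
  run proc-C (it waits on nothing); releases res-15


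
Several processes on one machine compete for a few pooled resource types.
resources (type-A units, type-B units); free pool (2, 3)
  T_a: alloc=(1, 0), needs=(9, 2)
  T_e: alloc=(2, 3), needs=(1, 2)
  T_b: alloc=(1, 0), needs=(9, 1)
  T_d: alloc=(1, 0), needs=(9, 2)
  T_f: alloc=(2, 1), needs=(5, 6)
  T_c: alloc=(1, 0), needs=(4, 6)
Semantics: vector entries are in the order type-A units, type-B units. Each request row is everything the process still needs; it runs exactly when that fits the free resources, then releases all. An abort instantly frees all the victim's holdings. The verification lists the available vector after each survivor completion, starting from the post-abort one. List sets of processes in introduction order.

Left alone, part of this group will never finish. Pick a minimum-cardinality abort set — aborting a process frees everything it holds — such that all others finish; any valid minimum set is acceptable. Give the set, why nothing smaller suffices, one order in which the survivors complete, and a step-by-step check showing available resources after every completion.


Minimum abort set: T_b and T_d.
Key observation: the deadlocked T_a becomes finishable only because T_b and T_d released (2, 0); it completes at step 4 below.
No one abort is enough; case by case: T_a alone leaves T_b blocked (short on type-A units); T_e alone leaves T_a blocked (short on type-A units); T_b alone leaves T_a blocked (short on type-A units); T_d alone leaves T_a blocked (short on type-A units); T_f alone leaves T_a blocked (short on type-A units); T_c alone leaves T_a blocked (short on type-A units).
Survivors finish in the order: T_e, T_f, T_c, T_a. Step-by-step check (pool after the aborts first):
  pool = (4, 3)
  T_e: need (1, 2) fits (4, 3); releases (2, 3), pool now (6, 6)
  T_f: need (5, 6) fits (6, 6); releases (2, 1), pool now (8, 7)
  T_c: need (4, 6) fits (8, 7); releases (1, 0), pool now (9, 7)
  T_a: need (9, 2) fits (9, 7); releases (1, 0), pool now (10, 7)


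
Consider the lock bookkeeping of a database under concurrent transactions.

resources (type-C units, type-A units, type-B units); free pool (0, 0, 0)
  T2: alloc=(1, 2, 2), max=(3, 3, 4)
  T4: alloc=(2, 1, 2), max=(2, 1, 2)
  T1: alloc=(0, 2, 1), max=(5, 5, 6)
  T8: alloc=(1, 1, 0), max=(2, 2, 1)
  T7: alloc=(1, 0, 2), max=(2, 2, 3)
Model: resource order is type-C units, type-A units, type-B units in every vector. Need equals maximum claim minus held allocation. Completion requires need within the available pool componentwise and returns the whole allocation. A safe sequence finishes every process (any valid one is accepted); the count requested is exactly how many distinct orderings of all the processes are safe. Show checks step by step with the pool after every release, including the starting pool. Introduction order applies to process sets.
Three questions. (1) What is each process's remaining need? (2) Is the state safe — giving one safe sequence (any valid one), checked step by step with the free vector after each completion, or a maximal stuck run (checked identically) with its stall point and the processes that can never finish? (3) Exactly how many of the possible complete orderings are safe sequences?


(1) Outstanding need per process (order type-C units, type-A units, type-B units):
  T2: (2, 1, 2)
  T4: (0, 0, 0)
  T1: (5, 3, 5)
  T8: (1, 1, 1)
  T7: (1, 2, 1)
(2) SAFE — a valid safe sequence is T4, T8, T7, T2, T1.
Key observation: the order's first zero-slack moment is T8 ((1, 1, 1) needed, (2, 1, 2) free — a requested resource with nothing to spare).
Verifying each step:
  pool = (0, 0, 0)
  T4: need (0, 0, 0) fits (0, 0, 0); releases (2, 1, 2), pool now (2, 1, 2)
  T8: need (1, 1, 1) fits (2, 1, 2); releases (1, 1, 0), pool now (3, 2, 2)
  T7: need (1, 2, 1) fits (3, 2, 2); releases (1, 0, 2), pool now (4, 2, 4)
  T2: need (2, 1, 2) fits (4, 2, 4); releases (1, 2, 2), pool now (5, 4, 6)
  T1: need (5, 3, 5) fits (5, 4, 6); releases (0, 2, 1), pool now (5, 6, 7)
(3) Exactly 4 of the possible complete orderings are safe sequences.


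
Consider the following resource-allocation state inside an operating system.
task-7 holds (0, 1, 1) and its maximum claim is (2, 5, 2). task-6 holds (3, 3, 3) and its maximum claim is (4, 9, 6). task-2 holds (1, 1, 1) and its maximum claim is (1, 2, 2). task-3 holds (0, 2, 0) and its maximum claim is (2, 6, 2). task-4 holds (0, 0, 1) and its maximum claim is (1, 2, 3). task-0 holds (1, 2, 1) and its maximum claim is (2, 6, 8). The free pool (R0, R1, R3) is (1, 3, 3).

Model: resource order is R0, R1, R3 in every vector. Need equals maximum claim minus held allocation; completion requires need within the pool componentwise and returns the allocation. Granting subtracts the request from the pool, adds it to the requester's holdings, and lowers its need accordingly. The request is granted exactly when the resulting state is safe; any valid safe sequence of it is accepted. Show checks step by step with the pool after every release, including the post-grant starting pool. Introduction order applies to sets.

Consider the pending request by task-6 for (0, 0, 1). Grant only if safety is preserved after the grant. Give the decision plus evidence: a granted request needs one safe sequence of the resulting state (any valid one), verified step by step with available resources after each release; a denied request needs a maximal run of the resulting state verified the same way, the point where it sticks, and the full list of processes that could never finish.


GRANT — the state after the grant stays safe, e.g. via task-2, task-3, task-4, task-6, task-7, task-0.
Key observation: granting shrinks the pool to (1, 3, 2), yet task-2 still fits and the chain goes through.
Step-by-step check of the post-grant state:
  pool = (1, 3, 2)
  task-2 needs (0, 1, 1) <= (1, 3, 2) -> finishes; pool += (1, 1, 1) = (2, 4, 3)
  task-3 needs (2, 4, 2) <= (2, 4, 3) -> finishes; pool += (0, 2, 0) = (2, 6, 3)
  task-4 needs (1, 2, 2) <= (2, 6, 3) -> finishes; pool += (0, 0, 1) = (2, 6, 4)
  task-6 needs (1, 6, 2) <= (2, 6, 4) -> finishes; pool += (3, 3, 4) = (5, 9, 8)
  task-7 needs (2, 4, 1) <= (5, 9, 8) -> finishes; pool += (0, 1, 1) = (5, 10, 9)
  task-0 needs (1, 4, 7) <= (5, 10, 9) -> finishes; pool += (1, 2, 1) = (6, 12, 10)


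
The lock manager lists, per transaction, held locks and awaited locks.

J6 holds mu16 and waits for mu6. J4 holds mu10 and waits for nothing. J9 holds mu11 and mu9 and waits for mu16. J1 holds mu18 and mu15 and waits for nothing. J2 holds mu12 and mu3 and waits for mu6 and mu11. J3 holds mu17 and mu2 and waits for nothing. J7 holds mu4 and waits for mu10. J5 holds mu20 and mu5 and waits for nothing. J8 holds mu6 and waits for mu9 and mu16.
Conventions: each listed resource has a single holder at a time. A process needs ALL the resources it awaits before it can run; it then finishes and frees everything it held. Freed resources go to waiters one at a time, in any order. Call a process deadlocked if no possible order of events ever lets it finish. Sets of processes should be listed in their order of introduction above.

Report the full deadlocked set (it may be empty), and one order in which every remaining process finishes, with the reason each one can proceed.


The deadlocked set is J6, J9, J2 and J8.
Key observation: the cycle J6 -> J8 -> J6 can never break — each member waits on the next; J9 is caught in further circular waits and J2 waits into the deadlock from upstream.
One completion order for the rest: J4, J1, J7, J3, J5.
Check, step by step:
  run J4 (it waits on nothing); releases mu10
  run J1 (it waits on nothing); releases mu18 and mu15
  run J7 (all its waits — mu10 — are resolved); releases mu4
  run J3 (it waits on nothing); releases mu17 and mu2
  run J5 (it waits on nothing); releases mu20 and mu5


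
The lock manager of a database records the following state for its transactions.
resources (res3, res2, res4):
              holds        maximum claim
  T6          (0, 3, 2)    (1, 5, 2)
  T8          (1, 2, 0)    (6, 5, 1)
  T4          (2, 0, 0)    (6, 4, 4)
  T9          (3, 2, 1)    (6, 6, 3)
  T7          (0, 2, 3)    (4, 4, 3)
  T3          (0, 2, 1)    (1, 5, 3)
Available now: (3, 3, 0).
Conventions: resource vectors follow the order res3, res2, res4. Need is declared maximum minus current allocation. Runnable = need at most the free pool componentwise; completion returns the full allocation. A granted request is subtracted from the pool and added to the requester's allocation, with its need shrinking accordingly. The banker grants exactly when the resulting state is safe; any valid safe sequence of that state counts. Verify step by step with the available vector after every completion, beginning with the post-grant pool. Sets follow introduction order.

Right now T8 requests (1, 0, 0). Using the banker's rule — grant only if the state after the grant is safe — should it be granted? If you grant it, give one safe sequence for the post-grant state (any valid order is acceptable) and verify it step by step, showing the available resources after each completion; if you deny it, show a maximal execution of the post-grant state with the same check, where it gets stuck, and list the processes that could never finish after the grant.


DENY: after the grant no complete ordering would exist.
Key observation: no order helps: past T6, T3, the free pool tops out at (2, 8, 3), below what each blocked process needs in res3.
Pretend the grant happened; the run T6, T3 goes as far as possible. Check, step by step:
  pool = (2, 3, 0)
  T6: need (1, 2, 0) fits (2, 3, 0); releases (0, 3, 2), pool now (2, 6, 2)
  T3: need (1, 3, 2) fits (2, 6, 2); releases (0, 2, 1), pool now (2, 8, 3)
  T8 still needs (4, 3, 1) but only (2, 8, 3) is free — short on res3
  T4 still needs (4, 4, 4) but only (2, 8, 3) is free — short on res3 and res4
  T9 still needs (3, 4, 2) but only (2, 8, 3) is free — short on res3
  T7 still needs (4, 2, 0) but only (2, 8, 3) is free — short on res3
Post-grant, the permanently blocked set is T8, T4, T9 and T7.


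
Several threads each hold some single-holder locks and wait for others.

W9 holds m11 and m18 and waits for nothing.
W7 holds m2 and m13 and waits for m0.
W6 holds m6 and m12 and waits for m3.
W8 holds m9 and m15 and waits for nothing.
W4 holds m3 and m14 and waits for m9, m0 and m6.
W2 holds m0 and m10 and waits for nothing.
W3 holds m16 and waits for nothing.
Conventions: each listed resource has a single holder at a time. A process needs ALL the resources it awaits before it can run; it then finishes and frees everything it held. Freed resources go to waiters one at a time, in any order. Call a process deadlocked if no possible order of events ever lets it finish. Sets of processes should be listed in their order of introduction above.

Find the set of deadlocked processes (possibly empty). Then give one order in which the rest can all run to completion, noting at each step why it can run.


Deadlocked: W6 and W4.
Key observation: the cycle W6 -> W4 -> W6 can never break — each member waits on the next; no other process is dragged down with it.
The rest can finish in the order W9, W2, W3, W8, W7.
Walking it through:
  W9: no waits; runs immediately, freeing m11 and m18
  W2: no waits; runs immediately, freeing m0 and m10
  W3: no waits; runs immediately, freeing m16
  W8: no waits; runs immediately, freeing m9 and m15
  W7: everything it awaited (m0) is free; runs, freeing m2 and m13


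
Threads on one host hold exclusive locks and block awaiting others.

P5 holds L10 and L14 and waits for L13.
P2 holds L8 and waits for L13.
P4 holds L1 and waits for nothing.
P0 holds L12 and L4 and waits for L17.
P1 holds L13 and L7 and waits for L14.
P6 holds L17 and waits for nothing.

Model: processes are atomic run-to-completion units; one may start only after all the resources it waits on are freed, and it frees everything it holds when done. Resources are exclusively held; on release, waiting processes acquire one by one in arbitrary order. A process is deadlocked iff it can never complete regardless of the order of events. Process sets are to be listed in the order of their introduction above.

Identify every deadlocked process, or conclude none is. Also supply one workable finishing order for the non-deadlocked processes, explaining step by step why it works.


Deadlocked: P5, P2 and P1.
Key observation: nobody on the ring P5 -> P1 -> P5 can start until another member finishes, which never happens; P2 waits into the deadlock from upstream.
A valid finishing order for the others: P4, P6, P0.
Step-by-step check:
  run P4 (it waits on nothing); releases L1
  run P6 (it waits on nothing); releases L17
  run P0 (all its waits — L17 — are resolved); releases L12 and L4


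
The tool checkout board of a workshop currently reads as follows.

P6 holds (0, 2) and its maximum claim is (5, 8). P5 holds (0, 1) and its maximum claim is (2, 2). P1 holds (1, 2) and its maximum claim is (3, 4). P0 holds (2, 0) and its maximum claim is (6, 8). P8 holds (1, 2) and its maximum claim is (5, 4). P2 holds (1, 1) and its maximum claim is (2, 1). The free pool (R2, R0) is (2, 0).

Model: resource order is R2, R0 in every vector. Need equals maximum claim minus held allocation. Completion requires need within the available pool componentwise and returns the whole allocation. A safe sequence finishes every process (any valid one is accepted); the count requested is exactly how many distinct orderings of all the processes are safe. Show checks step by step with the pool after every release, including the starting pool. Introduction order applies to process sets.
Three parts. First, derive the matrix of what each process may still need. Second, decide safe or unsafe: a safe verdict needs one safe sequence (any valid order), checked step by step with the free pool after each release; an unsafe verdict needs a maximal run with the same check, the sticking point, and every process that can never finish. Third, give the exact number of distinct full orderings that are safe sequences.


(1) Remaining need (order R2, R0):
  P6: (5, 6)
  P5: (2, 1)
  P1: (2, 2)
  P0: (4, 8)
  P8: (4, 2)
  P2: (1, 0)
(2) SAFE. One safe sequence: P2, P5, P1, P8, P6, P0.
Key observation: the order's first zero-slack moment is P5 ((2, 1) needed, (3, 1) free — a requested resource with nothing to spare).
Walking it through:
  pool = (2, 0)
  P2: need (1, 0) fits (2, 0); releases (1, 1), pool now (3, 1)
  P5: need (2, 1) fits (3, 1); releases (0, 1), pool now (3, 2)
  P1: need (2, 2) fits (3, 2); releases (1, 2), pool now (4, 4)
  P8: need (4, 2) fits (4, 4); releases (1, 2), pool now (5, 6)
  P6: need (5, 6) fits (5, 6); releases (0, 2), pool now (5, 8)
  P0: need (4, 8) fits (5, 8); releases (2, 0), pool now (7, 8)
(3) The exact count: 1 of the possible complete orderings is a safe sequence.


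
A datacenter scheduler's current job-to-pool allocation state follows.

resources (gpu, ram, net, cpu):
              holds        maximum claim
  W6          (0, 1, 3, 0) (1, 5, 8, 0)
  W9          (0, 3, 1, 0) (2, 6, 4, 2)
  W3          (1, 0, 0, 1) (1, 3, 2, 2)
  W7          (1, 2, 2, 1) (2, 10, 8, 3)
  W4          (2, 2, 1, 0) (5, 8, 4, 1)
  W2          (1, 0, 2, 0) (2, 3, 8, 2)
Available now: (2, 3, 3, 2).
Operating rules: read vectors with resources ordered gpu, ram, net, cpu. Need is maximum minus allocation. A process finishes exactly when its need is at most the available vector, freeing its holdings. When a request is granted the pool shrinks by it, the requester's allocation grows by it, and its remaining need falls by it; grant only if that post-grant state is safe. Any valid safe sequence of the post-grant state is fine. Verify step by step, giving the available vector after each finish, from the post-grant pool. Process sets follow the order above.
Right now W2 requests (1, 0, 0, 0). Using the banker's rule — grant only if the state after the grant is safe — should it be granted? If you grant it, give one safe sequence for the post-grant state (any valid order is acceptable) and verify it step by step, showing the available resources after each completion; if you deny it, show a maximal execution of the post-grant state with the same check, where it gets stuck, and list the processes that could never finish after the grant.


DENY: after the grant no complete ordering would exist.
Key observation: after W3, W9 the pool peaks at (2, 6, 4, 3), and each blocked process is short somewhere: W6 on net; W7 on ram, net; W4 on gpu; W2 on net.
After a pretend grant, a maximal execution: W3, W9 — then nothing else fits. Walking it through:
  pool = (1, 3, 3, 2)
  run W3 (needs (0, 3, 2, 1), free (1, 3, 3, 2)); after release of (1, 0, 0, 1) the pool is (2, 3, 3, 3)
  run W9 (needs (2, 3, 3, 2), free (2, 3, 3, 3)); after release of (0, 3, 1, 0) the pool is (2, 6, 4, 3)
  blocked: W6 wants (1, 4, 5, 0), pool (2, 6, 4, 3) — not enough net
  blocked: W7 wants (1, 8, 6, 2), pool (2, 6, 4, 3) — not enough ram and net
  blocked: W4 wants (3, 6, 3, 1), pool (2, 6, 4, 3) — not enough gpu
  blocked: W2 wants (0, 3, 6, 2), pool (2, 6, 4, 3) — not enough net
Processes that could never finish after the grant: W6, W7, W4 and W2.


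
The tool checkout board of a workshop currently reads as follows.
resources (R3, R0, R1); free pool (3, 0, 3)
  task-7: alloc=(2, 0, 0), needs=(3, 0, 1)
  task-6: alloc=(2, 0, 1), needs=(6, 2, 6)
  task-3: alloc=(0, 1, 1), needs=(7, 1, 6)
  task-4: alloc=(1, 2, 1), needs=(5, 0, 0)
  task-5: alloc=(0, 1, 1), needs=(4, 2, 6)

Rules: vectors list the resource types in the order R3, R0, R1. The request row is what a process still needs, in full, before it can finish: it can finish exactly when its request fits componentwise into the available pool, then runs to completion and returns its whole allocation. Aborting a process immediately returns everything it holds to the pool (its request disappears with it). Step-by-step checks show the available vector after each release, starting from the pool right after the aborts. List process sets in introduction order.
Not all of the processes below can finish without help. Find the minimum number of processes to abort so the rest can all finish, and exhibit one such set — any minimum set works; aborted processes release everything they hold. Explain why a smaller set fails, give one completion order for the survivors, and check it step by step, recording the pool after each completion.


Abort task-6 and task-3.
Key observation: aborting task-6 and task-3 returns (2, 1, 2), and task-5 — hopeless before — runs at step 2 with the returned capacity in the pool.
No one abort is enough; case by case: task-7 alone leaves task-6 blocked (short on R1); task-6 alone leaves task-3 blocked (short on R1); task-3 alone leaves task-6 blocked (short on R1); task-4 alone leaves task-6 blocked (short on R1); task-5 alone leaves task-6 blocked (short on R1).
One survivor order: task-4, task-5, task-7. Step-by-step check (post-abort pool first):
  pool = (5, 1, 5)
  task-4: need (5, 0, 0) fits (5, 1, 5); releases (1, 2, 1), pool now (6, 3, 6)
  task-5: need (4, 2, 6) fits (6, 3, 6); releases (0, 1, 1), pool now (6, 4, 7)
  task-7: need (3, 0, 1) fits (6, 4, 7); releases (2, 0, 0), pool now (8, 4, 7)


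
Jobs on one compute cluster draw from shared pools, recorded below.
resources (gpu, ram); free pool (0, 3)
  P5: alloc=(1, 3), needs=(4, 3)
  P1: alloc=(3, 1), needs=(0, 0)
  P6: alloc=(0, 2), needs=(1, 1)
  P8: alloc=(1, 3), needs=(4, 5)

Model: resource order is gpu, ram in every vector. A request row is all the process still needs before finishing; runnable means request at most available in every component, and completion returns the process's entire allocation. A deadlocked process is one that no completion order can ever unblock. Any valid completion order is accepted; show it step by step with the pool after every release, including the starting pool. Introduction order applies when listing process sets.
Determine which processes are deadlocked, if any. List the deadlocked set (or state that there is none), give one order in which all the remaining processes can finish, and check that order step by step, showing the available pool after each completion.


Deadlocked set: P5 and P8.
Key observation: the pool after P1, P6 is (3, 6); every surviving request exceeds it in gpu, so progress ends there.
The rest can finish in the order P1, P6. Step-by-step check:
  pool = (0, 3)
  P1 needs (0, 0) <= (0, 3) -> finishes; pool += (3, 1) = (3, 4)
  P6 needs (1, 1) <= (3, 4) -> finishes; pool += (0, 2) = (3, 6)
The stuck group stays short no matter what:
  blocked: P5 wants (4, 3), pool (3, 6) — not enough gpu
  blocked: P8 wants (4, 5), pool (3, 6) — not enough gpu


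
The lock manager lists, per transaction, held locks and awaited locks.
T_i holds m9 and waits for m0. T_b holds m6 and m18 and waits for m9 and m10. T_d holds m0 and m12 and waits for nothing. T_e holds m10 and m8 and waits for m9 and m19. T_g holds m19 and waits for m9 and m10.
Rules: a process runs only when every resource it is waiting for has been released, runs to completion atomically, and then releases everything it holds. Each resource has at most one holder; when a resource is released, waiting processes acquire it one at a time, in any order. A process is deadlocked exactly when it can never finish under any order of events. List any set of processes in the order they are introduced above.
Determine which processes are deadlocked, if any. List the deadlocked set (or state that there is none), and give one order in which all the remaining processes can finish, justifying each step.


The deadlocked set is T_b, T_e and T_g.
Key observation: the wait chain closes on itself along T_e -> T_g -> T_e; T_b waits into the deadlock from upstream.
One completion order for the rest: T_d, T_i.
Check, step by step:
  T_d: no waits; runs immediately, freeing m0 and m12
  T_i waits on m0 — all released -> runs and releases m9


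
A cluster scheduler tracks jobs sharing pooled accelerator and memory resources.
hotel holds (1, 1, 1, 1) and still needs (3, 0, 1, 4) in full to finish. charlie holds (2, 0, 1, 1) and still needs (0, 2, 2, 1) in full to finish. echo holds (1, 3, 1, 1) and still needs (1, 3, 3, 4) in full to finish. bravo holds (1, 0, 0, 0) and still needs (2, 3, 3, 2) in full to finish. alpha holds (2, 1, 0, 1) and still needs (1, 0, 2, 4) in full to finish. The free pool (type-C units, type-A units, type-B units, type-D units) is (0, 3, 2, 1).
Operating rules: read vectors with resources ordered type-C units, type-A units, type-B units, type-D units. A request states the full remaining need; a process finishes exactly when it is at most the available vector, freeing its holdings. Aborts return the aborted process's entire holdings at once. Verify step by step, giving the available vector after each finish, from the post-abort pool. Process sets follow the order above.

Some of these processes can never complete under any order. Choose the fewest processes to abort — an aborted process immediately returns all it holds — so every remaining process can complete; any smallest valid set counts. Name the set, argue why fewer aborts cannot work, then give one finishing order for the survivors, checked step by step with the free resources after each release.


Abort echo and alpha.
Key observation: hotel had no path to completion before; after the abort of echo and alpha ((3, 4, 1, 2) returned), step 3 is where it fits.
No one abort is enough; case by case: hotel alone leaves echo blocked (short on type-D units); charlie alone leaves hotel blocked (short on type-D units); echo alone leaves hotel blocked (short on type-D units); bravo alone leaves hotel blocked (short on type-D units); alpha alone leaves hotel blocked (short on type-D units).
Survivors finish in the order: bravo, charlie, hotel. Verifying each step (pool after the aborts first):
  pool = (3, 7, 3, 3)
  bravo needs (2, 3, 3, 2) <= (3, 7, 3, 3) -> finishes; pool += (1, 0, 0, 0) = (4, 7, 3, 3)
  charlie needs (0, 2, 2, 1) <= (4, 7, 3, 3) -> finishes; pool += (2, 0, 1, 1) = (6, 7, 4, 4)
  hotel needs (3, 0, 1, 4) <= (6, 7, 4, 4) -> finishes; pool += (1, 1, 1, 1) = (7, 8, 5, 5)


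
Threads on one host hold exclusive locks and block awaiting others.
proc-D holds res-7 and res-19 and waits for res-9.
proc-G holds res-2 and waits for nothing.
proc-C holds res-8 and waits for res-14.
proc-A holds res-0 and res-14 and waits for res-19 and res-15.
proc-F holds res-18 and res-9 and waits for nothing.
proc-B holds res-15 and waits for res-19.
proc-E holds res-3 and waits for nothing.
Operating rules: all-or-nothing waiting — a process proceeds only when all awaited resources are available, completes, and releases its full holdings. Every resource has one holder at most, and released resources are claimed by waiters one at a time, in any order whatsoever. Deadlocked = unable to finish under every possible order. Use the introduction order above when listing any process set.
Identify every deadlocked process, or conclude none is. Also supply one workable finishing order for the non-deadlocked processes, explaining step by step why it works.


No process is deadlocked.
Key observation: no waiting chain loops back on itself — every chain ends at a process that waits on nothing, so everyone eventually runs.
One completion order for the rest: proc-F, proc-D, proc-B, proc-A, proc-C, proc-E, proc-G.
Check, step by step:
  proc-F: no waits; runs immediately, freeing res-18 and res-9
  proc-D: everything it awaited (res-9) is free; runs, freeing res-7 and res-19
  proc-B: everything it awaited (res-19) is free; runs, freeing res-15
  proc-A: everything it awaited (res-19 and res-15) is free; runs, freeing res-0 and res-14
  proc-C: everything it awaited (res-14) is free; runs, freeing res-8
  proc-E: no waits; runs immediately, freeing res-3
  proc-G: no waits; runs immediately, freeing res-2


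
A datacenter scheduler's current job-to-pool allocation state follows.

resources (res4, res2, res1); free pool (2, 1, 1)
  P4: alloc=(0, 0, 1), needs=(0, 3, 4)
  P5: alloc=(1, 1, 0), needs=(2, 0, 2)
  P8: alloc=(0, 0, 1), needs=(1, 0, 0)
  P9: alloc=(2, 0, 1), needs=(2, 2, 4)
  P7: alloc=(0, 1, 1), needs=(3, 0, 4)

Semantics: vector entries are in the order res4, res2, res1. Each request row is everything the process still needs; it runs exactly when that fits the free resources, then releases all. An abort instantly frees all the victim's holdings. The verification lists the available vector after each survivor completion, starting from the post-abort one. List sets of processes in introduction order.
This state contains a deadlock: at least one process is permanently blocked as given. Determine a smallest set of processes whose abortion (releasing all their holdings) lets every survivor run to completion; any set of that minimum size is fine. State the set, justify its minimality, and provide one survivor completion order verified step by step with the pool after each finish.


Abort P4 and P7.
Key observation: the returned (0, 1, 2) from P4 and P7 is what brings P9 — unrunnable before, under any order — into play at step 3.
Minimality, checking each single-abort alternative: P4 alone leaves P9 blocked (short on res1); P5 alone leaves P4 blocked (short on res2 and res1); P8 alone leaves P4 blocked (short on res2 and res1); P9 alone leaves P4 blocked (short on res2 and res1); P7 alone leaves P4 blocked (short on res1).
Survivors finish in the order: P5, P8, P9. Verifying each step (pool after the aborts first):
  pool = (2, 2, 3)
  P5 needs (2, 0, 2) <= (2, 2, 3) -> finishes; pool += (1, 1, 0) = (3, 3, 3)
  P8 needs (1, 0, 0) <= (3, 3, 3) -> finishes; pool += (0, 0, 1) = (3, 3, 4)
  P9 needs (2, 2, 4) <= (3, 3, 4) -> finishes; pool += (2, 0, 1) = (5, 3, 5)
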